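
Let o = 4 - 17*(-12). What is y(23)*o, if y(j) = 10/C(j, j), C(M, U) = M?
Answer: 2080/23 ≈ 90.435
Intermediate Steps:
y(j) = 10/j
o = 208 (o = 4 + 204 = 208)
y(23)*o = (10/23)*208 = 2080/23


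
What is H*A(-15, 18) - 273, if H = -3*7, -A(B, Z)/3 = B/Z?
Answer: -651/2 ≈ -325.50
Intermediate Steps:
A(B, Z) = -3*B/Z
H = -21
H*A(-15, 18) - 273 = -(-63)*(-15)/18 - 273 = -21*5/2 - 273 = -105/2 - 273 = -651/2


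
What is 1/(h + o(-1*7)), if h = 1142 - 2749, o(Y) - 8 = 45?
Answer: -1/1554 ≈ -0.00064350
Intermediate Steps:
o(Y) = 53 (o(Y) = 8 + 45 = 53)
h = -1607
1/(h + o(-1*7)) = 1/(-1607 + 53) = 1/(-1554) = -1/1554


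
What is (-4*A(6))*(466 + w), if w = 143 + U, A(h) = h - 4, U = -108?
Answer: -4008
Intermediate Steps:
A(h) = -4 + h
w = 35 (w = 143 - 108 = 35)
(-4*A(6))*(466 + w) = (-4*(-4 + 6))*(466 + 35) = -4*2*501 = -8*501 = -4008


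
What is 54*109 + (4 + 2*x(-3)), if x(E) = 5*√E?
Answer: 5890 + 10*I*√3 ≈ 5890.0 + 17.32*I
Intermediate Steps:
54*109 + (4 + 2*x(-3)) = 54*109 + (4 + 2*(5*√(-3))) = 5886 + (4 + 2*(5*(I*√3))) = 5886 + (4 + 2*(5*I*√3)) = 5886 + (4 + 10*I*√3) = 5890 + 10*I*√3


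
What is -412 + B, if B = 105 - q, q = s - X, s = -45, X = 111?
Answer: -151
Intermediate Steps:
q = -156 (q = -45 - 1*111 = -45 - 111 = -156)
B = 261 (B = 105 - 1*(-156) = 105 + 156 = 261)
-412 + B = -412 + 261 = -151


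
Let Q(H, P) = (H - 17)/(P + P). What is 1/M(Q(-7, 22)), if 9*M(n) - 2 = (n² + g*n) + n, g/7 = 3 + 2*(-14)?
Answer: 1089/11762 ≈ 0.092586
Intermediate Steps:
Q(H, P) = (-17 + H)/(2*P) (Q(H, P) = (-17 + H)/((2*P)) = (-17 + H)*(1/(2*P)) = (-17 + H)/(2*P))
g = -175 (g = 7*(3 + 2*(-14)) = 7*(3 - 28) = 7*(-25) = -175)
M(n) = 2/9 - 58*n/3 + n²/9 (M(n) = 2/9 + ((n² - 175*n) + n)/9 = 2/9 + (n² - 174*n)/9 = 2/9 + (-58*n/3 + n²/9) = 2/9 - 58*n/3 + n²/9)
1/M(Q(-7, 22)) = 1/(2/9 - 29*(-17 - 7)/(3*22) + ((½)*(-17 - 7)/22)²/9) = 1/(2/9 - 29*(-24)/(3*22) + ((½)*(1/22)*(-24))²/9) = 1/(2/9 - 58/3*(-6/11) + (-6/11)²/9) = 1/(2/9 + 116/11 + (⅑)*(36/121)) = 1/(2/9 + 116/11 + 4/121) = 1/(11762/1089) = 1089/11762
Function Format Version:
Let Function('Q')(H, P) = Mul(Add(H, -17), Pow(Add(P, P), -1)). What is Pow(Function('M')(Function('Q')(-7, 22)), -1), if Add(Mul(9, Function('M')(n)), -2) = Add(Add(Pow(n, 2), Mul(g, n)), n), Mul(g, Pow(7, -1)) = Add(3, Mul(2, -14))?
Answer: Rational(1089, 11762) ≈ 0.092586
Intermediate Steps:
Function('Q')(H, P) = Mul(Rational(1, 2), Pow(P, -1), Add(-17, H)) (Function('Q')(H, P) = Mul(Add(-17, H), Pow(Mul(2, P), -1)) = Mul(Add(-17, H), Mul(Rational(1, 2), Pow(P, -1))) = Mul(Rational(1, 2), Pow(P, -1), Add(-17, H)))
g = -175 (g = Mul(7, Add(3, Mul(2, -14))) = Mul(7, Add(3, -28)) = Mul(7, -25) = -175)
Function('M')(n) = Add(Rational(2, 9), Mul(Rational(-58, 3), n), Mul(Rational(1, 9), Pow(n, 2))) (Function('M')(n) = Add(Rational(2, 9), Mul(Rational(1, 9), Add(Add(Pow(n, 2), Mul(-175, n)), n))) = Add(Rational(2, 9), Mul(Rational(1, 9), Add(Pow(n, 2), Mul(-174, n)))) = Add(Rational(2, 9), Add(Mul(Rational(-58, 3), n), Mul(Rational(1, 9), Pow(n, 2)))) = Add(Rational(2, 9), Mul(Rational(-58, 3), n), Mul(Rational(1, 9), Pow(n, 2))))
Pow(Function('M')(Function('Q')(-7, 22)), -1) = Pow(Add(Rational(2, 9), Mul(Rational(-58, 3), Mul(Rational(1, 2), Pow(22, -1), Add(-17, -7))), Mul(Rational(1, 9), Pow(Mul(Rational(1, 2), Pow(22, -1), Add(-17, -7)), 2))), -1) = Pow(Add(Rational(2, 9), Mul(Rational(-58, 3), Mul(Rational(1, 2), Rational(1, 22), -24)), Mul(Rational(1, 9), Pow(Mul(Rational(1, 2), Rational(1, 22), -24), 2))), -1) = Pow(Add(Rational(2, 9), Mul(Rational(-58, 3), Rational(-6, 11)), Mul(Rational(1, 9), Pow(Rational(-6, 11), 2))), -1) = Pow(Add(Rational(2, 9), Rational(116, 11), Mul(Rational(1, 9), Rational(36, 121))), -1) = Pow(Add(Rational(2, 9), Rational(116, 11), Rational(4, 121)), -1) = Pow(Rational(11762, 1089), -1) = Rational(1089, 11762)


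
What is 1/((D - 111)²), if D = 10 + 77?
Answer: 1/576 ≈ 0.0017361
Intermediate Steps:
D = 87
1/((D - 111)²) = 1/((87 - 111)²) = 1/((-24)²) = 1/576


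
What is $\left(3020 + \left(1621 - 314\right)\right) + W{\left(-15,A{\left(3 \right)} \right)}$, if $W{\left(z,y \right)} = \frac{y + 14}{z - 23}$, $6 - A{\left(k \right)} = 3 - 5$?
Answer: $\frac{82202}{19} \approx 4326.4$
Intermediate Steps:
$A{\left(k \right)} = 8$ ($A{\left(k \right)} = 6 - \left(3 - 5\right) = 6 - -2 = 6 + 2 = 8$)
$W{\left(z,y \right)} = \frac{14 + y}{-23 + z}$
$\left(3020 + \left(1621 - 314\right)\right) + W{\left(-15,A{\left(3 \right)} \right)} = \left(3020 + \left(1621 - 314\right)\right) + \frac{14 + 8}{-23 - 15} = \left(3020 + 1307\right) + \frac{1}{-38} \cdot 22 = 4327 - \frac{11}{19} = \frac{82202}{19}$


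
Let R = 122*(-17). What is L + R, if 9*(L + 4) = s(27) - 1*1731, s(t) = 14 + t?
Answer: -20392/9 ≈ -2265.8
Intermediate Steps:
R = -2074
L = -1726/9 (L = -4 + ((14 + 27) - 1*1731)/9 = -4 + (41 - 1731)/9 = -4 + (⅑)*(-1690) = -4 - 1690/9 = -1726/9 ≈ -191.78)
L + R = -1726/9 - 2074 = -20392/9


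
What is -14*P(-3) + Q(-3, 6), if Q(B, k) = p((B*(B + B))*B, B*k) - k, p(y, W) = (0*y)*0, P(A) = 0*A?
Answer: -6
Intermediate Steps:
P(A) = 0
p(y, W) = 0 (p(y, W) = 0*0 = 0)
Q(B, k) = -k (Q(B, k) = 0 - k = -k)
-14*P(-3) + Q(-3, 6) = -14*0 - 1*6 = 0 - 6 = -6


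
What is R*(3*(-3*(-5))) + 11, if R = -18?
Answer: -799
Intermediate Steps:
R*(3*(-3*(-5))) + 11 = -54*(-3*(-5)) + 11 = -54*15 + 11 = -18*45 + 11 = -810 + 11 = -799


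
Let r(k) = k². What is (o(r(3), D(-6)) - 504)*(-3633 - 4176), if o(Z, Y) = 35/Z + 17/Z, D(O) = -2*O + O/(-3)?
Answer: 11671852/3 ≈ 3.8906e+6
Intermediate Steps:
D(O) = -7*O/3 (D(O) = -2*O + O*(-⅓) = -2*O - O/3 = -7*O/3)
o(Z, Y) = 52/Z
(o(r(3), D(-6)) - 504)*(-3633 - 4176) = (52/(3²) - 504)*(-3633 - 4176) = (52/9 - 504)*(-7809) = -4484/9*(-7809) = 11671852/3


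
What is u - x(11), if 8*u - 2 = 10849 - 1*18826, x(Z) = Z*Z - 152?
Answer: -7727/8 ≈ -965.88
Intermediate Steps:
x(Z) = -152 + Z² (x(Z) = Z² - 152 = -152 + Z²)
u = -7975/8 (u = ¼ + (10849 - 1*18826)/8 = ¼ + (10849 - 18826)/8 = ¼ + (⅛)*(-7977) = ¼ - 7977/8 = -7975/8 ≈ -996.88)
u - x(11) = -7975/8 - (-152 + 11²) = -7975/8 - (-152 + 121) = -7975/8 - 1*(-31) = -7975/8 + 31 = -7727/8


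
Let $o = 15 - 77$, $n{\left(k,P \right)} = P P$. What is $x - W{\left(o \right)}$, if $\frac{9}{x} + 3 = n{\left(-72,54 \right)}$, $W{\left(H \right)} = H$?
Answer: $\frac{60205}{971} \approx 62.003$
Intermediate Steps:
$n{\left(k,P \right)} = P^{2}$
$o = -62$ ($o = 15 - 77 = -62$)
$x = \frac{3}{971}$ ($x = \frac{9}{-3 + 54^{2}} = \frac{9}{-3 + 2916} = \frac{9}{2913} = 9 \cdot \frac{1}{2913} = \frac{3}{971} \approx 0.0030896$)
$x - W{\left(o \right)} = \frac{3}{971} - -62 = \frac{3}{971} + 62 = \frac{60205}{971}$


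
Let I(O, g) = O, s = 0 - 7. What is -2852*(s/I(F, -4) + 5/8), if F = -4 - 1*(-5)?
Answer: 36363/2 ≈ 18182.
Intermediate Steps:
s = -7
F = 1 (F = -4 + 5 = 1)
-2852*(s/I(F, -4) + 5/8) = -2852*(-7/1 + 5/8) = -2852*(-7*1 + 5*(1/8)) = -2852*(-7 + 5/8) = -2852*(-51/8) = 36363/2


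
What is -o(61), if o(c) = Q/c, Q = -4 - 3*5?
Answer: 19/61 ≈ 0.31148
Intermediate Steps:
Q = -19 (Q = -4 - 15 = -19)
o(c) = -19/c
-o(61) = -(-19)/61 = -1*(-19/61) = 19/61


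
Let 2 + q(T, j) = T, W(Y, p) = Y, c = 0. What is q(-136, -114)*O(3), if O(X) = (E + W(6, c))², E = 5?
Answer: -16698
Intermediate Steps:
q(T, j) = -2 + T
O(X) = 121 (O(X) = (5 + 6)² = 11² = 121)
q(-136, -114)*O(3) = (-2 - 136)*121 = -138*121 = -16698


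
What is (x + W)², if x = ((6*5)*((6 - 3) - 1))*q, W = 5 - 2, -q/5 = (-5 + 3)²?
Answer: 1432809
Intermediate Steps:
q = -20 (q = -5*(-5 + 3)² = -5*(-2)² = -5*4 = -20)
W = 3
x = -1200 (x = ((6*5)*((6 - 3) - 1))*(-20) = (30*(3 - 1))*(-20) = (30*2)*(-20) = 60*(-20) = -1200)
(x + W)² = (-1200 + 3)² = (-1197)² = 1432809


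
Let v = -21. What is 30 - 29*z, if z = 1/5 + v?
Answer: 3166/5 ≈ 633.20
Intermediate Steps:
z = -104/5 (z = 1/5 - 21 = ⅕ - 21 = -104/5 ≈ -20.800)
30 - 29*z = 30 - 29*(-104/5) = 30 + 3016/5 = 3166/5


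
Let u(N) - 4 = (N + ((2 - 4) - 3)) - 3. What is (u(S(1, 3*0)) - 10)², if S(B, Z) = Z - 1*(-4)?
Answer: 100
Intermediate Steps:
S(B, Z) = 4 + Z (S(B, Z) = Z + 4 = 4 + Z)
u(N) = -4 + N (u(N) = 4 + ((N + ((2 - 4) - 3)) - 3) = 4 + ((N + (-2 - 3)) - 3) = 4 + ((N - 5) - 3) = 4 + ((-5 + N) - 3) = 4 + (-8 + N) = -4 + N)
(u(S(1, 3*0)) - 10)² = ((-4 + (4 + 3*0)) - 10)² = ((-4 + (4 + 0)) - 10)² = ((-4 + 4) - 10)² = (0 - 10)² = (-10)² = 100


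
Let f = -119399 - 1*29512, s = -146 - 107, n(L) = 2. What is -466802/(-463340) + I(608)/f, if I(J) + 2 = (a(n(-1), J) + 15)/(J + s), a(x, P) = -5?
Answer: 352529535983/349910429610 ≈ 1.0075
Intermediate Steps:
s = -253
f = -148911 (f = -119399 - 29512 = -148911)
I(J) = -2 + 10/(-253 + J) (I(J) = -2 + (-5 + 15)/(J - 253) = -2 + 10/(-253 + J))
-466802/(-463340) + I(608)/f = -466802/(-463340) + (2*(258 - 1*608)/(-253 + 608))/(-148911) = -466802*(-1/463340) + (2*(258 - 608)/355)*(-1/148911) = 233401/231670 + (2*(1/355)*(-350))*(-1/148911) = 233401/231670 - 140/71*(-1/148911) = 233401/231670 + 20/1510383 = 352529535983/349910429610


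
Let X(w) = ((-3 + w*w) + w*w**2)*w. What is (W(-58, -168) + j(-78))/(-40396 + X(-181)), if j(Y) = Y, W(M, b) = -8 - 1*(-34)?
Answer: -52/1067313527 ≈ -4.8720e-8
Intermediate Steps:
W(M, b) = 26 (W(M, b) = -8 + 34 = 26)
X(w) = w*(-3 + w**2 + w**3) (X(w) = ((-3 + w**2) + w**3)*w = (-3 + w**2 + w**3)*w = w*(-3 + w**2 + w**3))
(W(-58, -168) + j(-78))/(-40396 + X(-181)) = (26 - 78)/(-40396 - 181*(-3 + (-181)**2 + (-181)**3)) = -52/(-40396 - 181*(-3 + 32761 - 5929741)) = -52/(-40396 - 181*(-5896983)) = -52/(-40396 + 1067353923) = -52/1067313527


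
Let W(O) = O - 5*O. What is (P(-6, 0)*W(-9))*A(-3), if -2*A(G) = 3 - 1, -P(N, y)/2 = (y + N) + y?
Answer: -432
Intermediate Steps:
P(N, y) = -4*y - 2*N (P(N, y) = -2*((y + N) + y) = -2*((N + y) + y) = -2*(N + 2*y) = -4*y - 2*N)
W(O) = -4*O
A(G) = -1 (A(G) = -(3 - 1)/2 = -1/2*2 = -1)
(P(-6, 0)*W(-9))*A(-3) = ((-4*0 - 2*(-6))*(-4*(-9)))*(-1) = ((0 + 12)*36)*(-1) = (12*36)*(-1) = 432*(-1) = -432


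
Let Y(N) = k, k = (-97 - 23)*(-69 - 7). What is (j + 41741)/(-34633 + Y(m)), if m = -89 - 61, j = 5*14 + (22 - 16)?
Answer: -41817/25513 ≈ -1.6390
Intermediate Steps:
k = 9120 (k = -120*(-76) = 9120)
j = 76 (j = 70 + 6 = 76)
m = -150
Y(N) = 9120
(j + 41741)/(-34633 + Y(m)) = (76 + 41741)/(-34633 + 9120) = 41817/(-25513) = 41817*(-1/25513) = -41817/25513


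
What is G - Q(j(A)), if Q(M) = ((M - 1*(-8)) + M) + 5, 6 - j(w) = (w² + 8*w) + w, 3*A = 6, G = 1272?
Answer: 1291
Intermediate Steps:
A = 2 (A = (⅓)*6 = 2)
j(w) = 6 - w² - 9*w (j(w) = 6 - ((w² + 8*w) + w) = 6 - (w² + 9*w) = 6 + (-w² - 9*w) = 6 - w² - 9*w)
Q(M) = 13 + 2*M (Q(M) = ((M + 8) + M) + 5 = ((8 + M) + M) + 5 = (8 + 2*M) + 5 = 13 + 2*M)
G - Q(j(A)) = 1272 - (13 + 2*(6 - 1*2² - 9*2)) = 1272 - (13 + 2*(6 - 1*4 - 18)) = 1272 - (13 + 2*(6 - 4 - 18)) = 1272 - (13 + 2*(-16)) = 1272 - (13 - 32) = 1272 - 1*(-19) = 1272 + 19 = 1291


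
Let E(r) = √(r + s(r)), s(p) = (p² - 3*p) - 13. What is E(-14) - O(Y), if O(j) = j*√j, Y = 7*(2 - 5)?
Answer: √211 + 21*I*√21 ≈ 14.526 + 96.234*I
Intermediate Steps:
s(p) = -13 + p² - 3*p
E(r) = √(-13 + r² - 2*r) (E(r) = √(r + (-13 + r² - 3*r)) = √(-13 + r² - 2*r))
Y = -21 (Y = 7*(-3) = -21)
O(j) = j^(3/2)
E(-14) - O(Y) = √(-13 + (-14)² - 2*(-14)) - (-21)^(3/2) = √(-13 + 196 + 28) - (-21)*I*√21 = √211 + 21*I*√21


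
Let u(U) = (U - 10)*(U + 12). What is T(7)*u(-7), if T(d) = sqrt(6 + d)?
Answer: -85*sqrt(13) ≈ -306.47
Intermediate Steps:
u(U) = (-10 + U)*(12 + U)
T(7)*u(-7) = sqrt(6 + 7)*(-120 + (-7)**2 + 2*(-7)) = sqrt(13)*(-120 + 49 - 14) = sqrt(13)*(-85) = -85*sqrt(13)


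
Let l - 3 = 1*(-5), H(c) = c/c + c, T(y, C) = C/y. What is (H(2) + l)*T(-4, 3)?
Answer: -¾ ≈ -0.75000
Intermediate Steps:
H(c) = 1 + c
l = -2 (l = 3 + 1*(-5) = 3 - 5 = -2)
(H(2) + l)*T(-4, 3) = ((1 + 2) - 2)*(3/(-4)) = (3 - 2)*(3*(-¼)) = 1*(-¾) = -¾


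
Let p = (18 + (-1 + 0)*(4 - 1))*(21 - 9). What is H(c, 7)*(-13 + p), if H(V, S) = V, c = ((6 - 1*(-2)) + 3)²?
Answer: 20207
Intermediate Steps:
c = 121 (c = ((6 + 2) + 3)² = (8 + 3)² = 11² = 121)
p = 180 (p = (18 - 1*3)*12 = (18 - 3)*12 = 15*12 = 180)
H(c, 7)*(-13 + p) = 121*(-13 + 180) = 121*167 = 20207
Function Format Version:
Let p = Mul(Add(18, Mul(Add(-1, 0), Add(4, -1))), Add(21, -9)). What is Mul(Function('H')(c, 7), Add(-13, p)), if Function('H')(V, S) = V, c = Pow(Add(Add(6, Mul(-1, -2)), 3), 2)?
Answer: 20207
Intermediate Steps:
c = 121 (c = Pow(Add(Add(6, 2), 3), 2) = Pow(Add(8, 3), 2) = Pow(11, 2) = 121)
p = 180 (p = Mul(Add(18, Mul(-1, 3)), 12) = Mul(Add(18, -3), 12) = Mul(15, 12) = 180)
Mul(Function('H')(c, 7), Add(-13, p)) = Mul(121, Add(-13, 180)) = Mul(121, 167) = 20207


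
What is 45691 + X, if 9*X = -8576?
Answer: 402643/9 ≈ 44738.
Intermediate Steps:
X = -8576/9 (X = (⅑)*(-8576) = -8576/9 ≈ -952.89)
45691 + X = 45691 - 8576/9 = 402643/9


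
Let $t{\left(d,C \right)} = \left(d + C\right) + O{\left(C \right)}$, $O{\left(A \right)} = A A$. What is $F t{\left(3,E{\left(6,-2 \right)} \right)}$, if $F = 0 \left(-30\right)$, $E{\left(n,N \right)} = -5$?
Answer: $0$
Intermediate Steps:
$F = 0$
$O{\left(A \right)} = A^{2}$
$t{\left(d,C \right)} = C + d + C^{2}$ ($t{\left(d,C \right)} = \left(d + C\right) + C^{2} = \left(C + d\right) + C^{2} = C + d + C^{2}$)
$F t{\left(3,E{\left(6,-2 \right)} \right)} = 0 \left(-5 + 3 + \left(-5\right)^{2}\right) = 0 \left(-5 + 3 + 25\right) = 0 \cdot 23 = 0$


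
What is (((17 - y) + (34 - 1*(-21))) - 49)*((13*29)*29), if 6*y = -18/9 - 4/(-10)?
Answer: 3815617/15 ≈ 2.5437e+5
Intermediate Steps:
y = -4/15 (y = (-18/9 - 4/(-10))/6 = (-18*⅑ - 4*(-⅒))/6 = (-2 + ⅖)/6 = (⅙)*(-8/5) = -4/15 ≈ -0.26667)
(((17 - y) + (34 - 1*(-21))) - 49)*((13*29)*29) = (((17 - 1*(-4/15)) + (34 - 1*(-21))) - 49)*((13*29)*29) = (((17 + 4/15) + (34 + 21)) - 49)*(377*29) = ((259/15 + 55) - 49)*10933 = (1084/15 - 49)*10933 = (349/15)*10933 = 3815617/15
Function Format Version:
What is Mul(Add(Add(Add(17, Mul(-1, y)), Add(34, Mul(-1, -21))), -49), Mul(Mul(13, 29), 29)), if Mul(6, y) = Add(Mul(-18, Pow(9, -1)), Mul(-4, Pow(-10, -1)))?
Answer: Rational(3815617, 15) ≈ 2.5437e+5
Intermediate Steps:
y = Rational(-4, 15) (y = Mul(Rational(1, 6), Add(Mul(-18, Pow(9, -1)), Mul(-4, Pow(-10, -1)))) = Mul(Rational(1, 6), Add(Mul(-18, Rational(1, 9)), Mul(-4, Rational(-1, 10)))) = Mul(Rational(1, 6), Add(-2, Rational(2, 5))) = Mul(Rational(1, 6), Rational(-8, 5)) = Rational(-4, 15) ≈ -0.26667)
Mul(Add(Add(Add(17, Mul(-1, y)), Add(34, Mul(-1, -21))), -49), Mul(Mul(13, 29), 29)) = Mul(Add(Add(Add(17, Mul(-1, Rational(-4, 15))), Add(34, Mul(-1, -21))), -49), Mul(Mul(13, 29), 29)) = Mul(Add(Add(Add(17, Rational(4, 15)), Add(34, 21)), -49), Mul(377, 29)) = Mul(Add(Add(Rational(259, 15), 55), -49), 10933) = Mul(Add(Rational(1084, 15), -49), 10933) = Mul(Rational(349, 15), 10933) = Rational(3815617, 15)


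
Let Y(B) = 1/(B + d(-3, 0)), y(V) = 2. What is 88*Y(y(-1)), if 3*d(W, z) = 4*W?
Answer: -44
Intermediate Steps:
d(W, z) = 4*W/3 (d(W, z) = (4*W)/3 = 4*W/3)
Y(B) = 1/(-4 + B) (Y(B) = 1/(B + (4/3)*(-3)) = 1/(B - 4) = 1/(-4 + B))
88*Y(y(-1)) = 88/(-4 + 2) = 88/(-2) = 88*(-1/2) = -44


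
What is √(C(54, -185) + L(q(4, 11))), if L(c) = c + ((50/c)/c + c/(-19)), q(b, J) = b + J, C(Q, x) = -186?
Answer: I*√557422/57 ≈ 13.098*I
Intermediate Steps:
q(b, J) = J + b
L(c) = 50/c² + 18*c/19 (L(c) = c + (50/c² + c*(-1/19)) = c + (50/c² - c/19) = 50/c² + 18*c/19)
√(C(54, -185) + L(q(4, 11))) = √(-186 + (50/(11 + 4)² + 18*(11 + 4)/19)) = √(-186 + (50/15² + (18/19)*15)) = √(-186 + (50*(1/225) + 270/19)) = √(-186 + (2/9 + 270/19)) = √(-186 + 2468/171) = √(-29338/171) = I*√557422/57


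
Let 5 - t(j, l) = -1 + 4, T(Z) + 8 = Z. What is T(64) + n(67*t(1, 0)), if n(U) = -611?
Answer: -555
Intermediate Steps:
T(Z) = -8 + Z
t(j, l) = 2 (t(j, l) = 5 - (-1 + 4) = 5 - 1*3 = 5 - 3 = 2)
T(64) + n(67*t(1, 0)) = (-8 + 64) - 611 = 56 - 611 = -555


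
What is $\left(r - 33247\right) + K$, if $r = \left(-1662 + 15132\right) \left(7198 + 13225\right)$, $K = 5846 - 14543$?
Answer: $275055866$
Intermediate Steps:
$K = -8697$
$r = 275097810$ ($r = 13470 \cdot 20423 = 275097810$)
$\left(r - 33247\right) + K = \left(275097810 - 33247\right) - 8697 = 275064563 - 8697 = 275055866$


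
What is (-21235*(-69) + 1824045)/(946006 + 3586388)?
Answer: 548210/755399 ≈ 0.72572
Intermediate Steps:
(-21235*(-69) + 1824045)/(946006 + 3586388) = (1465215 + 1824045)/4532394 = 3289260*(1/4532394) = 548210/755399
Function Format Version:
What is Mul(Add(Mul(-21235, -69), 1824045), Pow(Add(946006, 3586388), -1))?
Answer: Rational(548210, 755399) ≈ 0.72572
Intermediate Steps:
Mul(Add(Mul(-21235, -69), 1824045), Pow(Add(946006, 3586388), -1)) = Mul(Add(1465215, 1824045), Pow(4532394, -1)) = Mul(3289260, Rational(1, 4532394)) = Rational(548210, 755399)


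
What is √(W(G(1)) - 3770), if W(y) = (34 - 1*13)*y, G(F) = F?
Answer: I*√3749 ≈ 61.229*I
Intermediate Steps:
W(y) = 21*y (W(y) = (34 - 13)*y = 21*y)
√(W(G(1)) - 3770) = √(21*1 - 3770) = √(21 - 3770) = √(-3749) = I*√3749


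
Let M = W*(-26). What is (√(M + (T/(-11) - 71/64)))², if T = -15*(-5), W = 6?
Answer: -115405/704 ≈ -163.93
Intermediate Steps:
M = -156 (M = 6*(-26) = -156)
T = 75
(√(M + (T/(-11) - 71/64)))² = (√(-156 + (75/(-11) - 71/64)))² = (√(-156 + (75*(-1/11) - 71*1/64)))² = (√(-156 + (-75/11 - 71/64)))² = (√(-156 - 5581/704))² = (√(-115405/704))² = (I*√1269455/88)² = -115405/704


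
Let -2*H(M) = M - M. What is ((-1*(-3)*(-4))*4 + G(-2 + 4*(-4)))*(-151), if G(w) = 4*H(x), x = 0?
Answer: 7248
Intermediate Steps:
H(M) = 0 (H(M) = -(M - M)/2 = -1/2*0 = 0)
G(w) = 0 (G(w) = 4*0 = 0)
((-1*(-3)*(-4))*4 + G(-2 + 4*(-4)))*(-151) = ((-1*(-3)*(-4))*4 + 0)*(-151) = ((3*(-4))*4 + 0)*(-151) = (-12*4 + 0)*(-151) = (-48 + 0)*(-151) = -48*(-151) = 7248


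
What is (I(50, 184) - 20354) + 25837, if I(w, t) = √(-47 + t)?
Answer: 5483 + √137 ≈ 5494.7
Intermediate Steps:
(I(50, 184) - 20354) + 25837 = (√(-47 + 184) - 20354) + 25837 = (√137 - 20354) + 25837 = (-20354 + √137) + 25837 = 5483 + √137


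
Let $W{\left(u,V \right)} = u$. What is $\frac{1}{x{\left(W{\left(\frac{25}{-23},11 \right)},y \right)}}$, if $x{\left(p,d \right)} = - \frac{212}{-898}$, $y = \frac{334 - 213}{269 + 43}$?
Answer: $\frac{449}{106} \approx 4.2358$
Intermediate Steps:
$y = \frac{121}{312} \approx 0.38782$
$x{\left(p,d \right)} = \frac{106}{449}$ ($x{\left(p,d \right)} = \left(-212\right) \left(- \frac{1}{898}\right) = \frac{106}{449}$)
$\frac{1}{x{\left(W{\left(\frac{25}{-23},11 \right)},y \right)}} = \frac{1}{\frac{106}{449}} = \frac{449}{106}$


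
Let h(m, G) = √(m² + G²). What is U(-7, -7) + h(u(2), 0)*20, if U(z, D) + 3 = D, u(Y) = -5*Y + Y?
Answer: 150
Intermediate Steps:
u(Y) = -4*Y
U(z, D) = -3 + D
h(m, G) = √(G² + m²)
U(-7, -7) + h(u(2), 0)*20 = (-3 - 7) + √(0² + (-4*2)²)*20 = -10 + √(0 + (-8)²)*20 = -10 + √(0 + 64)*20 = -10 + √64*20 = -10 + 8*20 = -10 + 160 = 150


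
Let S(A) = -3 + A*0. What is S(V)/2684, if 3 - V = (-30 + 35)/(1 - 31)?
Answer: -3/2684 ≈ -0.0011177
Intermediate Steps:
V = 19/6 (V = 3 - (-30 + 35)/(1 - 31) = 3 - 5/(-30) = 3 - 5*(-1)/30 = 3 - 1*(-⅙) = 3 + ⅙ = 19/6 ≈ 3.1667)
S(A) = -3 (S(A) = -3 + 0 = -3)
S(V)/2684 = -3/2684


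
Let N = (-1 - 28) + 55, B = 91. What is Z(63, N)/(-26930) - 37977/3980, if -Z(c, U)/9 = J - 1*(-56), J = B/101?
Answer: -10308892407/1082532140 ≈ -9.5229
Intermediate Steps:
J = 91/101 ≈ 0.90099
N = 26 (N = -29 + 55 = 26)
Z(c, U) = -51723/101 (Z(c, U) = -9*(91/101 - 1*(-56)) = -9*(91/101 + 56) = -9*5747/101 = -51723/101)
Z(63, N)/(-26930) - 37977/3980 = -51723/101/(-26930) - 37977/3980 = -51723/101*(-1/26930) - 37977*1/3980 = 51723/2719930 - 37977/3980 = -10308892407/1082532140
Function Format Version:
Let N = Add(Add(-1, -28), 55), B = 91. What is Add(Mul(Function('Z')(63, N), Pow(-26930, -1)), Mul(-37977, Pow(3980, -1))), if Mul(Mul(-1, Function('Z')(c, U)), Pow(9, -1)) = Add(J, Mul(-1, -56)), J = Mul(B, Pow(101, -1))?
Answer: Rational(-10308892407, 1082532140) ≈ -9.5229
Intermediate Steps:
J = Rational(91, 101) (J = Mul(91, Pow(101, -1)) = Mul(91, Rational(1, 101)) = Rational(91, 101) ≈ 0.90099)
N = 26 (N = Add(-29, 55) = 26)
Function('Z')(c, U) = Rational(-51723, 101) (Function('Z')(c, U) = Mul(-9, Add(Rational(91, 101), Mul(-1, -56))) = Mul(-9, Add(Rational(91, 101), 56)) = Mul(-9, Rational(5747, 101)) = Rational(-51723, 101))
Add(Mul(Function('Z')(63, N), Pow(-26930, -1)), Mul(-37977, Pow(3980, -1))) = Add(Mul(Rational(-51723, 101), Pow(-26930, -1)), Mul(-37977, Pow(3980, -1))) = Add(Mul(Rational(-51723, 101), Rational(-1, 26930)), Mul(-37977, Rational(1, 3980))) = Add(Rational(51723, 2719930), Rational(-37977, 3980)) = Rational(-10308892407, 1082532140)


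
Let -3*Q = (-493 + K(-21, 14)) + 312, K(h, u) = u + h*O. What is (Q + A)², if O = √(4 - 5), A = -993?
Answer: 7906903/9 - 39368*I/3 ≈ 8.7855e+5 - 13123.0*I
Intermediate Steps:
O = I (O = √(-1) = I ≈ 1.0*I)
K(h, u) = u + I*h (K(h, u) = u + h*I = u + I*h)
Q = 167/3 + 7*I (Q = -((-493 + (14 + I*(-21))) + 312)/3 = -((-493 + (14 - 21*I)) + 312)/3 = -((-479 - 21*I) + 312)/3 = -(-167 - 21*I)/3 = 167/3 + 7*I ≈ 55.667 + 7.0*I)
(Q + A)² = ((167/3 + 7*I) - 993)² = (-2812/3 + 7*I)²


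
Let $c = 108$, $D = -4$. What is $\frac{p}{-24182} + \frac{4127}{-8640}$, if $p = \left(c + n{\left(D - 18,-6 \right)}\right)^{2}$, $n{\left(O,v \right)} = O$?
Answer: $- \frac{81850277}{104466240} \approx -0.78351$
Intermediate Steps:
$p = 7396$ ($p = \left(108 - 22\right)^{2} = 86^{2} = 7396$)
$\frac{p}{-24182} + \frac{4127}{-8640} = \frac{7396}{-24182} + \frac{4127}{-8640} = 7396 \left(- \frac{1}{24182}\right) + 4127 \left(- \frac{1}{8640}\right) = - \frac{3698}{12091} - \frac{4127}{8640} = - \frac{81850277}{104466240}$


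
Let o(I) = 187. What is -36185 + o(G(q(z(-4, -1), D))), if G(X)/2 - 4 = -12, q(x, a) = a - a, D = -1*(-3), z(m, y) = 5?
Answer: -35998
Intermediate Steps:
D = 3
q(x, a) = 0
G(X) = -16 (G(X) = 8 + 2*(-12) = 8 - 24 = -16)
-36185 + o(G(q(z(-4, -1), D))) = -36185 + 187 = -35998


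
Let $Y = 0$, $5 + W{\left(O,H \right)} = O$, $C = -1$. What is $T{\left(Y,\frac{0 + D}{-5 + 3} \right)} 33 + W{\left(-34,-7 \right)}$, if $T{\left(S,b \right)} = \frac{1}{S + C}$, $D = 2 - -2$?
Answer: $-72$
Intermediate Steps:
$W{\left(O,H \right)} = -5 + O$
$D = 4$ ($D = 2 + 2 = 4$)
$T{\left(S,b \right)} = \frac{1}{-1 + S}$ ($T{\left(S,b \right)} = \frac{1}{S - 1} = \frac{1}{-1 + S}$)
$T{\left(Y,\frac{0 + D}{-5 + 3} \right)} 33 + W{\left(-34,-7 \right)} = \frac{1}{-1 + 0} \cdot 33 - 39 = \frac{1}{-1} \cdot 33 - 39 = \left(-1\right) 33 - 39 = -33 - 39 = -72$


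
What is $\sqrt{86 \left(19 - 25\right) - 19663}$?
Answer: $i \sqrt{20179} \approx 142.05 i$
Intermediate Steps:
$\sqrt{86 \left(19 - 25\right) - 19663} = \sqrt{86 \left(-6\right) - 19663} = \sqrt{-516 - 19663} = \sqrt{-20179} = i \sqrt{20179}$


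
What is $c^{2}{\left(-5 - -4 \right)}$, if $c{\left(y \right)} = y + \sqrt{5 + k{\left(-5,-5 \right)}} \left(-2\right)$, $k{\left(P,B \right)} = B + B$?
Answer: $-19 + 4 i \sqrt{5} \approx -19.0 + 8.9443 i$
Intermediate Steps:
$k{\left(P,B \right)} = 2 B$
$c{\left(y \right)} = y - 2 i \sqrt{5}$ ($c{\left(y \right)} = y + \sqrt{5 + 2 \left(-5\right)} \left(-2\right) = y + \sqrt{5 - 10} \left(-2\right) = y + \sqrt{-5} \left(-2\right) = y + i \sqrt{5} \left(-2\right) = y - 2 i \sqrt{5}$)
$c^{2}{\left(-5 - -4 \right)} = \left(\left(-5 - -4\right) - 2 i \sqrt{5}\right)^{2} = \left(\left(-5 + 4\right) - 2 i \sqrt{5}\right)^{2} = \left(-1 - 2 i \sqrt{5}\right)^{2}$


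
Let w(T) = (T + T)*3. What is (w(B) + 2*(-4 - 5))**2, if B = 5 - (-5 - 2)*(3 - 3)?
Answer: 144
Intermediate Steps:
B = 5 (B = 5 - (-7)*0 = 5 - 1*0 = 5 + 0 = 5)
w(T) = 6*T (w(T) = (2*T)*3 = 6*T)
(w(B) + 2*(-4 - 5))**2 = (6*5 + 2*(-4 - 5))**2 = (30 + 2*(-9))**2 = (30 - 18)**2 = 12**2 = 144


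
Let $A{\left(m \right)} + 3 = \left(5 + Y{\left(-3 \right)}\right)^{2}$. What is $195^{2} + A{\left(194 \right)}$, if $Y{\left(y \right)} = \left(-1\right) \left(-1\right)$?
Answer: $38058$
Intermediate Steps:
$Y{\left(y \right)} = 1$
$A{\left(m \right)} = 33$ ($A{\left(m \right)} = -3 + \left(5 + 1\right)^{2} = -3 + 6^{2} = -3 + 36 = 33$)
$195^{2} + A{\left(194 \right)} = 195^{2} + 33 = 38025 + 33 = 38058$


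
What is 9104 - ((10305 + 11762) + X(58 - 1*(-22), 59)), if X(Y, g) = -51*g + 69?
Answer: -10023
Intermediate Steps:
X(Y, g) = 69 - 51*g
9104 - ((10305 + 11762) + X(58 - 1*(-22), 59)) = 9104 - ((10305 + 11762) + (69 - 51*59)) = 9104 - (22067 + (69 - 3009)) = 9104 - (22067 - 2940) = 9104 - 1*19127 = 9104 - 19127 = -10023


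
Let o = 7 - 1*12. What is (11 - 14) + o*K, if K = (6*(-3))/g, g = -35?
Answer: -39/7 ≈ -5.5714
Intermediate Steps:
o = -5 (o = 7 - 12 = -5)
K = 18/35 (K = (6*(-3))/(-35) = -18*(-1/35) = 18/35 ≈ 0.51429)
(11 - 14) + o*K = (11 - 14) - 5*18/35 = -3 - 18/7 = -39/7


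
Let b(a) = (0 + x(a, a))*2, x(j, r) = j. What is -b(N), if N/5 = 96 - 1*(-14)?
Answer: -1100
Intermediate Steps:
N = 550 (N = 5*(96 - 1*(-14)) = 5*(96 + 14) = 5*110 = 550)
b(a) = 2*a (b(a) = (0 + a)*2 = a*2 = 2*a)
-b(N) = -2*550 = -1*1100 = -1100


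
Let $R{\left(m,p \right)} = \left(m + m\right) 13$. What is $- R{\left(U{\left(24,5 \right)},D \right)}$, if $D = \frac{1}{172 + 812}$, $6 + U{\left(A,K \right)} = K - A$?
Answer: $650$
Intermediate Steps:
$U{\left(A,K \right)} = -6 + K - A$ ($U{\left(A,K \right)} = -6 - \left(A - K\right) = -6 + K - A$)
$D = \frac{1}{984} \approx 0.0010163$
$R{\left(m,p \right)} = 26 m$ ($R{\left(m,p \right)} = 2 m 13 = 26 m$)
$- R{\left(U{\left(24,5 \right)},D \right)} = - 26 \left(-6 + 5 - 24\right) = - 26 \left(-25\right) = \left(-1\right) \left(-650\right) = 650$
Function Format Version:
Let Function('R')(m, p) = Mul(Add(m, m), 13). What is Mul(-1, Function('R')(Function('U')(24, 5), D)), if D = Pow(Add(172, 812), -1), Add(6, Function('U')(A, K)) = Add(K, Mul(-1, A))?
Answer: 650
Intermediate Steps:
Function('U')(A, K) = Add(-6, K, Mul(-1, A)) (Function('U')(A, K) = Add(-6, Add(K, Mul(-1, A))) = Add(-6, K, Mul(-1, A)))
D = Rational(1, 984) (D = Pow(984, -1) = Rational(1, 984) ≈ 0.0010163)
Function('R')(m, p) = Mul(26, m) (Function('R')(m, p) = Mul(Mul(2, m), 13) = Mul(26, m))
Mul(-1, Function('R')(Function('U')(24, 5), D)) = Mul(-1, Mul(26, Add(-6, 5, Mul(-1, 24)))) = Mul(-1, Mul(26, Add(-6, 5, -24))) = Mul(-1, Mul(26, -25)) = Mul(-1, -650) = 650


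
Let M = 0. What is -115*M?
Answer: 0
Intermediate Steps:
-115*M = -115*0 = 0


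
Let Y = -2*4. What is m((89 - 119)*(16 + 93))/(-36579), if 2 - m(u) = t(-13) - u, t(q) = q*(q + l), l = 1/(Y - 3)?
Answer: 37820/402369 ≈ 0.093993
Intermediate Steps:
Y = -8
l = -1/11 (l = 1/(-8 - 3) = 1/(-11) = -1/11 ≈ -0.090909)
t(q) = q*(-1/11 + q) (t(q) = q*(q - 1/11) = q*(-1/11 + q))
m(u) = -1850/11 + u (m(u) = 2 - (-13*(-1/11 - 13) - u) = 2 - (-13*(-144/11) - u) = 2 - (1872/11 - u) = 2 + (-1872/11 + u) = -1850/11 + u)
m((89 - 119)*(16 + 93))/(-36579) = (-1850/11 + (89 - 119)*(16 + 93))/(-36579) = (-1850/11 - 30*109)*(-1/36579) = (-1850/11 - 3270)*(-1/36579) = -37820/11*(-1/36579) = 37820/402369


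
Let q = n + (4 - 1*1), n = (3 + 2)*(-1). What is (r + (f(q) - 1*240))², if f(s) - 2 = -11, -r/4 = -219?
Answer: 393129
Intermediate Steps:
r = 876 (r = -4*(-219) = 876)
n = -5 (n = 5*(-1) = -5)
q = -2 (q = -5 + (4 - 1*1) = -5 + (4 - 1) = -5 + 3 = -2)
f(s) = -9 (f(s) = 2 - 11 = -9)
(r + (f(q) - 1*240))² = (876 + (-9 - 1*240))² = (876 + (-9 - 240))² = (876 - 249)² = 627² = 393129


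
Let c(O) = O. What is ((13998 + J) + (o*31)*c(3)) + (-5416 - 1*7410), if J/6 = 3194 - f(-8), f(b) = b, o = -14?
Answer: 19082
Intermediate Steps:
J = 19212 (J = 6*(3194 - 1*(-8)) = 6*(3194 + 8) = 6*3202 = 19212)
((13998 + J) + (o*31)*c(3)) + (-5416 - 1*7410) = ((13998 + 19212) - 14*31*3) + (-5416 - 1*7410) = (33210 - 434*3) + (-5416 - 7410) = (33210 - 1302) - 12826 = 31908 - 12826 = 19082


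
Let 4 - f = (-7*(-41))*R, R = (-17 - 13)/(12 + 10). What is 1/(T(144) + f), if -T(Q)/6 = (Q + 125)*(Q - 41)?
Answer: -11/1824313 ≈ -6.0297e-6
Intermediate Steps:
T(Q) = -6*(-41 + Q)*(125 + Q) (T(Q) = -6*(Q + 125)*(Q - 41) = -6*(125 + Q)*(-41 + Q) = -6*(-41 + Q)*(125 + Q))
R = -15/11 (R = -30/22 = -30*1/22 = -15/11 ≈ -1.3636)
f = 4349/11 (f = 4 - (-7*(-41))*(-15)/11 = 4 - 287*(-15)/11 = 4 - 1*(-4305/11) = 4 + 4305/11 = 4349/11 ≈ 395.36)
1/(T(144) + f) = 1/((30750 - 504*144 - 6*144²) + 4349/11) = 1/((30750 - 72576 - 6*20736) + 4349/11) = 1/((30750 - 72576 - 124416) + 4349/11) = 1/(-166242 + 4349/11) = 1/(-1824313/11) = -11/1824313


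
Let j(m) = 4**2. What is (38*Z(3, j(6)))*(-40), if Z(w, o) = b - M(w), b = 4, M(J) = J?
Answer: -1520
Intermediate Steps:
j(m) = 16
Z(w, o) = 4 - w
(38*Z(3, j(6)))*(-40) = (38*(4 - 1*3))*(-40) = (38*(4 - 3))*(-40) = (38*1)*(-40) = 38*(-40) = -1520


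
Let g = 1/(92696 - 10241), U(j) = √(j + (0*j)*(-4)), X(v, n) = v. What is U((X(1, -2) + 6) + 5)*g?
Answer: 2*√3/82455 ≈ 4.2012e-5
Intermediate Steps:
U(j) = √j (U(j) = √(j + 0*(-4)) = √(j + 0) = √j)
g = 1/82455 ≈ 1.2128e-5
U((X(1, -2) + 6) + 5)*g = √((1 + 6) + 5)*(1/82455) = √(7 + 5)*(1/82455) = √12*(1/82455) = (2*√3)*(1/82455) = 2*√3/82455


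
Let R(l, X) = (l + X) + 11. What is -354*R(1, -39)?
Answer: 9558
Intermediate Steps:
R(l, X) = 11 + X + l (R(l, X) = (X + l) + 11 = 11 + X + l)
-354*R(1, -39) = -354*(11 - 39 + 1) = -354*(-27) = 9558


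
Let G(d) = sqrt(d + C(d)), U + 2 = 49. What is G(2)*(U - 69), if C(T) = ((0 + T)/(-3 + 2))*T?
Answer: -22*I*sqrt(2) ≈ -31.113*I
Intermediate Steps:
U = 47 (U = -2 + 49 = 47)
C(T) = -T**2 (C(T) = (T/(-1))*T = (T*(-1))*T = (-T)*T = -T**2)
G(d) = sqrt(d - d**2)
G(2)*(U - 69) = sqrt(2*(1 - 1*2))*(47 - 69) = sqrt(2*(1 - 2))*(-22) = sqrt(2*(-1))*(-22) = sqrt(-2)*(-22) = (I*sqrt(2))*(-22) = -22*I*sqrt(2)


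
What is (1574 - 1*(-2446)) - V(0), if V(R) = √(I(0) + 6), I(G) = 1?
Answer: 4020 - √7 ≈ 4017.4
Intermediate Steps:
V(R) = √7 (V(R) = √(1 + 6) = √7)
(1574 - 1*(-2446)) - V(0) = (1574 - 1*(-2446)) - √7 = (1574 + 2446) - √7 = 4020 - √7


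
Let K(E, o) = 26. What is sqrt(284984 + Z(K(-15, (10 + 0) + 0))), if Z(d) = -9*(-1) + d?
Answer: sqrt(285019) ≈ 533.87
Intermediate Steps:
Z(d) = 9 + d
sqrt(284984 + Z(K(-15, (10 + 0) + 0))) = sqrt(284984 + (9 + 26)) = sqrt(284984 + 35) = sqrt(285019)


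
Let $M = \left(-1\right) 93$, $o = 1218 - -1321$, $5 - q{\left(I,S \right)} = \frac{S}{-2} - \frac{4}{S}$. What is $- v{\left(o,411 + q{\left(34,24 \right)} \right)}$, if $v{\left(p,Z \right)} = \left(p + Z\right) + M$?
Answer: $- \frac{17245}{6} \approx -2874.2$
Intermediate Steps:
$q{\left(I,S \right)} = 5 + \frac{S}{2} + \frac{4}{S}$ ($q{\left(I,S \right)} = 5 - \left(\frac{S}{-2} - \frac{4}{S}\right) = 5 - \left(S \left(- \frac{1}{2}\right) - \frac{4}{S}\right) = 5 - \left(- \frac{S}{2} - \frac{4}{S}\right) = 5 - \left(- \frac{4}{S} - \frac{S}{2}\right) = 5 + \left(\frac{S}{2} + \frac{4}{S}\right) = 5 + \frac{S}{2} + \frac{4}{S}$)
$o = 2539$ ($o = 1218 + 1321 = 2539$)
$M = -93$
$v{\left(p,Z \right)} = -93 + Z + p$ ($v{\left(p,Z \right)} = \left(p + Z\right) - 93 = \left(Z + p\right) - 93 = -93 + Z + p$)
$- v{\left(o,411 + q{\left(34,24 \right)} \right)} = - (-93 + \left(411 + \left(5 + \frac{1}{2} \cdot 24 + \frac{4}{24}\right)\right) + 2539) = - (-93 + \left(411 + \left(5 + 12 + 4 \cdot \frac{1}{24}\right)\right) + 2539) = - (-93 + \left(411 + \left(5 + 12 + \frac{1}{6}\right)\right) + 2539) = - (-93 + \left(411 + \frac{103}{6}\right) + 2539) = - (-93 + \frac{2569}{6} + 2539) = \left(-1\right) \frac{17245}{6} = - \frac{17245}{6}$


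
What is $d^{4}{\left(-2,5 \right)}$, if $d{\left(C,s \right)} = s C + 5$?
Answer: $625$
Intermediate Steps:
$d{\left(C,s \right)} = 5 + C s$ ($d{\left(C,s \right)} = C s + 5 = 5 + C s$)
$d^{4}{\left(-2,5 \right)} = \left(5 - 10\right)^{4} = \left(-5\right)^{4} = 625$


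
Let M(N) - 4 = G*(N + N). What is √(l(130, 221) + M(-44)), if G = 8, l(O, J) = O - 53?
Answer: I*√623 ≈ 24.96*I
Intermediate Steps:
l(O, J) = -53 + O
M(N) = 4 + 16*N (M(N) = 4 + 8*(N + N) = 4 + 8*(2*N) = 4 + 16*N)
√(l(130, 221) + M(-44)) = √((-53 + 130) + (4 + 16*(-44))) = √(77 + (4 - 704)) = √(77 - 700) = √(-623) = I*√623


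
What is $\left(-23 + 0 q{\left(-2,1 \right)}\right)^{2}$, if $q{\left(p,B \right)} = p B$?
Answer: $529$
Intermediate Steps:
$q{\left(p,B \right)} = B p$
$\left(-23 + 0 q{\left(-2,1 \right)}\right)^{2} = \left(-23 + 0 \cdot 1 \left(-2\right)\right)^{2} = \left(-23 + 0 \left(-2\right)\right)^{2} = \left(-23 + 0\right)^{2} = \left(-23\right)^{2} = 529$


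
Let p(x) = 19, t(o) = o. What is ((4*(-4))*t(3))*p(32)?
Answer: -912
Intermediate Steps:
((4*(-4))*t(3))*p(32) = ((4*(-4))*3)*19 = -16*3*19 = -48*19 = -912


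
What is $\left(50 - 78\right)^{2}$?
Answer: $784$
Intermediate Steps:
$\left(50 - 78\right)^{2} = \left(-28\right)^{2} = 784$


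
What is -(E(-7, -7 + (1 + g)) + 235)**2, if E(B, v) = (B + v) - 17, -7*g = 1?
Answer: -2056356/49 ≈ -41966.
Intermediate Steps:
g = -1/7 (g = -1/7*1 = -1/7 ≈ -0.14286)
E(B, v) = -17 + B + v
-(E(-7, -7 + (1 + g)) + 235)**2 = -((-17 - 7 + (-7 + (1 - 1/7))) + 235)**2 = -((-17 - 7 + (-7 + 6/7)) + 235)**2 = -((-17 - 7 - 43/7) + 235)**2 = -(-211/7 + 235)**2 = -(1434/7)**2 = -1*2056356/49 = -2056356/49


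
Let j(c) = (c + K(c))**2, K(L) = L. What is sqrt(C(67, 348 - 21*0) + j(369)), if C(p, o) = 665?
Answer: sqrt(545309) ≈ 738.45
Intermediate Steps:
j(c) = 4*c**2 (j(c) = (c + c)**2 = (2*c)**2 = 4*c**2)
sqrt(C(67, 348 - 21*0) + j(369)) = sqrt(665 + 4*369**2) = sqrt(665 + 4*136161) = sqrt(665 + 544644) = sqrt(545309)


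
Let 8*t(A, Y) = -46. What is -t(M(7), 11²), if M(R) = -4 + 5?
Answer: 23/4 ≈ 5.7500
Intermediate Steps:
M(R) = 1
t(A, Y) = -23/4 (t(A, Y) = (⅛)*(-46) = -23/4)
-t(M(7), 11²) = -1*(-23/4) = 23/4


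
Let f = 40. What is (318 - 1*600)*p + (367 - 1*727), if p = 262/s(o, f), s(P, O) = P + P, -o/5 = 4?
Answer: 14871/10 ≈ 1487.1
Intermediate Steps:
o = -20 (o = -5*4 = -20)
s(P, O) = 2*P
p = -131/20 (p = 262/((2*(-20))) = 262/(-40) = 262*(-1/40) = -131/20 ≈ -6.5500)
(318 - 1*600)*p + (367 - 1*727) = (318 - 1*600)*(-131/20) + (367 - 1*727) = (318 - 600)*(-131/20) + (367 - 727) = -282*(-131/20) - 360 = 18471/10 - 360 = 14871/10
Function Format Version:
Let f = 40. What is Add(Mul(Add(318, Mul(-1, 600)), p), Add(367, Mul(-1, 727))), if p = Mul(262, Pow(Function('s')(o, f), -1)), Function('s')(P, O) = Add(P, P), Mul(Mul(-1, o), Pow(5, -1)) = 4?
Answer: Rational(14871, 10) ≈ 1487.1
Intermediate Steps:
o = -20 (o = Mul(-5, 4) = -20)
Function('s')(P, O) = Mul(2, P)
p = Rational(-131, 20) (p = Mul(262, Pow(Mul(2, -20), -1)) = Mul(262, Pow(-40, -1)) = Mul(262, Rational(-1, 40)) = Rational(-131, 20) ≈ -6.5500)
Add(Mul(Add(318, Mul(-1, 600)), p), Add(367, Mul(-1, 727))) = Add(Mul(Add(318, Mul(-1, 600)), Rational(-131, 20)), Add(367, Mul(-1, 727))) = Add(Mul(Add(318, -600), Rational(-131, 20)), Add(367, -727)) = Add(Mul(-282, Rational(-131, 20)), -360) = Add(Rational(18471, 10), -360) = Rational(14871, 10)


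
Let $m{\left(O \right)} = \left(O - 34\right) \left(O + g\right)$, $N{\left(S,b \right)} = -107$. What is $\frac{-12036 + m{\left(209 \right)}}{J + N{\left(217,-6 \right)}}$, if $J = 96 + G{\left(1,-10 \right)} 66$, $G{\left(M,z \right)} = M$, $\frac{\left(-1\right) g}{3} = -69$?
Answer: $\frac{5524}{5} \approx 1104.8$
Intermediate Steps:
$g = 207$ ($g = \left(-3\right) \left(-69\right) = 207$)
$J = 162$ ($J = 96 + 1 \cdot 66 = 96 + 66 = 162$)
$m{\left(O \right)} = \left(-34 + O\right) \left(207 + O\right)$ ($m{\left(O \right)} = \left(O - 34\right) \left(O + 207\right) = \left(-34 + O\right) \left(207 + O\right)$)
$\frac{-12036 + m{\left(209 \right)}}{J + N{\left(217,-6 \right)}} = \frac{-12036 + \left(-7038 + 209^{2} + 173 \cdot 209\right)}{162 - 107} = \frac{-12036 + \left(-7038 + 43681 + 36157\right)}{55} = \left(-12036 + 72800\right) \frac{1}{55} = 60764 \cdot \frac{1}{55} = \frac{5524}{5}$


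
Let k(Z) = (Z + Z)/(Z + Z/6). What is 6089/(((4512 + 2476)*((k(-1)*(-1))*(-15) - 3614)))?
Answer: -42623/175524584 ≈ -0.00024283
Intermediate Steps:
k(Z) = 12/7 (k(Z) = (2*Z)/(Z + Z*(⅙)) = (2*Z)/(Z + Z/6) = (2*Z)/((7*Z/6)) = (2*Z)*(6/(7*Z)) = 12/7)
6089/(((4512 + 2476)*((k(-1)*(-1))*(-15) - 3614))) = 6089/(((4512 + 2476)*(((12/7)*(-1))*(-15) - 3614))) = 6089/((6988*(-12/7*(-15) - 3614))) = 6089/((6988*(180/7 - 3614))) = 6089/((6988*(-25118/7))) = 6089/(-175524584/7) = 6089*(-7/175524584) = -42623/175524584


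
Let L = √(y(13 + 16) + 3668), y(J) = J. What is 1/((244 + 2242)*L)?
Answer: √3697/9190742 ≈ 6.6157e-6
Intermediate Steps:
L = √3697 (L = √((13 + 16) + 3668) = √(29 + 3668) = √3697 ≈ 60.803)
1/((244 + 2242)*L) = 1/((244 + 2242)*(√3697)) = (√3697/3697)/2486 = √3697/9190742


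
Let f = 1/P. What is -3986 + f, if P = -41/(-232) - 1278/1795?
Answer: -888899826/222901 ≈ -3987.9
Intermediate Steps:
P = -222901/416440 (P = -41*(-1/232) - 1278*1/1795 = 41/232 - 1278/1795 = -222901/416440 ≈ -0.53525)
f = -416440/222901 (f = 1/(-222901/416440) = -416440/222901 ≈ -1.8683)
-3986 + f = -3986 - 416440/222901 = -888899826/222901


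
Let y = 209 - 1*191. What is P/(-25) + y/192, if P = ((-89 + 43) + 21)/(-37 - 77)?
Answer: 155/1824 ≈ 0.084978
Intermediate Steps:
y = 18 (y = 209 - 191 = 18)
P = 25/114 (P = (-46 + 21)/(-114) = -25*(-1/114) = 25/114 ≈ 0.21930)
P/(-25) + y/192 = (25/114)/(-25) + 18/192 = (25/114)*(-1/25) + 18*(1/192) = -1/114 + 3/32 = 155/1824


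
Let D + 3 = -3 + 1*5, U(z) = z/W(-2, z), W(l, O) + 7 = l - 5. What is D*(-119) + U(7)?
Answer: 237/2 ≈ 118.50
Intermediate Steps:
W(l, O) = -12 + l (W(l, O) = -7 + (l - 5) = -7 + (-5 + l) = -12 + l)
U(z) = -z/14 (U(z) = z/(-12 - 2) = z/(-14) = z*(-1/14) = -z/14)
D = -1 (D = -3 + (-3 + 1*5) = -3 + (-3 + 5) = -3 + 2 = -1)
D*(-119) + U(7) = -1*(-119) - 1/14*7 = 119 - ½ = 237/2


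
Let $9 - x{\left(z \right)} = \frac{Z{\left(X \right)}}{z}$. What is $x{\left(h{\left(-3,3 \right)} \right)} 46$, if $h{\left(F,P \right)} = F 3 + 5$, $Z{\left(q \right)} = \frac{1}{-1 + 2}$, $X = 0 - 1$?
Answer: $\frac{851}{2} \approx 425.5$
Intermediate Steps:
$X = -1$ ($X = 0 - 1 = -1$)
$Z{\left(q \right)} = 1$ ($Z{\left(q \right)} = 1^{-1} = 1$)
$h{\left(F,P \right)} = 5 + 3 F$ ($h{\left(F,P \right)} = 3 F + 5 = 5 + 3 F$)
$x{\left(z \right)} = 9 - \frac{1}{z}$ ($x{\left(z \right)} = 9 - 1 \frac{1}{z} = 9 - \frac{1}{z}$)
$x{\left(h{\left(-3,3 \right)} \right)} 46 = \left(9 - \frac{1}{5 + 3 \left(-3\right)}\right) 46 = \left(9 - \frac{1}{5 - 9}\right) 46 = \left(9 - \frac{1}{-4}\right) 46 = \left(9 - - \frac{1}{4}\right) 46 = \left(9 + \frac{1}{4}\right) 46 = \frac{37}{4} \cdot 46 = \frac{851}{2}$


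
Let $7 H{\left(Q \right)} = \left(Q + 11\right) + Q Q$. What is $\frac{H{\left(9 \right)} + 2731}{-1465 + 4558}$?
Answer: $\frac{6406}{7217} \approx 0.88763$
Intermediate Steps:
$H{\left(Q \right)} = \frac{11}{7} + \frac{Q}{7} + \frac{Q^{2}}{7}$ ($H{\left(Q \right)} = \frac{\left(Q + 11\right) + Q Q}{7} = \frac{\left(11 + Q\right) + Q^{2}}{7} = \frac{11 + Q + Q^{2}}{7} = \frac{11}{7} + \frac{Q}{7} + \frac{Q^{2}}{7}$)
$\frac{H{\left(9 \right)} + 2731}{-1465 + 4558} = \frac{\left(\frac{11}{7} + \frac{1}{7} \cdot 9 + \frac{9^{2}}{7}\right) + 2731}{-1465 + 4558} = \frac{\left(\frac{11}{7} + \frac{9}{7} + \frac{1}{7} \cdot 81\right) + 2731}{3093} = \left(\left(\frac{11}{7} + \frac{9}{7} + \frac{81}{7}\right) + 2731\right) \frac{1}{3093} = \left(\frac{101}{7} + 2731\right) \frac{1}{3093} = \frac{19218}{7} \cdot \frac{1}{3093} = \frac{6406}{7217}$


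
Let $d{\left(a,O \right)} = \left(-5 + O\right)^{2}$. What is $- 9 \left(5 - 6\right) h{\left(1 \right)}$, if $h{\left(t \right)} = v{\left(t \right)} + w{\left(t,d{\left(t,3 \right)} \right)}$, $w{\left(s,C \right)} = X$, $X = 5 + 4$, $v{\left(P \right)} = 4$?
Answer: $117$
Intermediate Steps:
$X = 9$
$w{\left(s,C \right)} = 9$
$h{\left(t \right)} = 13$ ($h{\left(t \right)} = 4 + 9 = 13$)
$- 9 \left(5 - 6\right) h{\left(1 \right)} = - 9 \left(5 - 6\right) 13 = \left(-9\right) \left(-1\right) 13 = 9 \cdot 13 = 117$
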